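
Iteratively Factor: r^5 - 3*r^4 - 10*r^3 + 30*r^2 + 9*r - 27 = (r - 3)*(r^4 - 10*r^2 + 9) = (r - 3)*(r + 1)*(r^3 - r^2 - 9*r + 9) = (r - 3)*(r + 1)*(r + 3)*(r^2 - 4*r + 3) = (r - 3)^2*(r + 1)*(r + 3)*(r - 1)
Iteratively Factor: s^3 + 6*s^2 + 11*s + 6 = (s + 2)*(s^2 + 4*s + 3) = (s + 2)*(s + 3)*(s + 1)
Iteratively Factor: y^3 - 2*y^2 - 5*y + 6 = (y - 3)*(y^2 + y - 2) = (y - 3)*(y + 2)*(y - 1)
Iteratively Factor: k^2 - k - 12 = (k - 4)*(k + 3)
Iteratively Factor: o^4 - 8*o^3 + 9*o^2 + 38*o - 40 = (o - 5)*(o^3 - 3*o^2 - 6*o + 8) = (o - 5)*(o + 2)*(o^2 - 5*o + 4) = (o - 5)*(o - 4)*(o + 2)*(o - 1)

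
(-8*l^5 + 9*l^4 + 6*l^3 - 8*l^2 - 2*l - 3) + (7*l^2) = -8*l^5 + 9*l^4 + 6*l^3 - l^2 - 2*l - 3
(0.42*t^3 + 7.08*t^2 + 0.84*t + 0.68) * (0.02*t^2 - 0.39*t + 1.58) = 0.0084*t^5 - 0.0222*t^4 - 2.0808*t^3 + 10.8724*t^2 + 1.062*t + 1.0744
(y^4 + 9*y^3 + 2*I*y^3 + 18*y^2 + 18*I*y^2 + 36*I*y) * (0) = 0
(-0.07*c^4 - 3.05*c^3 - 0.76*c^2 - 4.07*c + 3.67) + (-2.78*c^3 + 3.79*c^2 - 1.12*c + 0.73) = -0.07*c^4 - 5.83*c^3 + 3.03*c^2 - 5.19*c + 4.4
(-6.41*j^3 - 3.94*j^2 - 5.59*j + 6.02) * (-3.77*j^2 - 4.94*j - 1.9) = 24.1657*j^5 + 46.5192*j^4 + 52.7169*j^3 + 12.4052*j^2 - 19.1178*j - 11.438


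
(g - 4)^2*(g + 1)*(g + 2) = g^4 - 5*g^3 - 6*g^2 + 32*g + 32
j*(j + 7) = j^2 + 7*j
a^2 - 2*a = a*(a - 2)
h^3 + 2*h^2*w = h^2*(h + 2*w)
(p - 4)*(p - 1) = p^2 - 5*p + 4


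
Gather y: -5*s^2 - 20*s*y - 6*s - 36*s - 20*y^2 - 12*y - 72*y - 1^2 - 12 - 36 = -5*s^2 - 42*s - 20*y^2 + y*(-20*s - 84) - 49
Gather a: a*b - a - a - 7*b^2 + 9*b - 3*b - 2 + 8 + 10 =a*(b - 2) - 7*b^2 + 6*b + 16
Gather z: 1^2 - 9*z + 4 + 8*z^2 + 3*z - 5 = 8*z^2 - 6*z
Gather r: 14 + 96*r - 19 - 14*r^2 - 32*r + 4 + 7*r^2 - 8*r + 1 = -7*r^2 + 56*r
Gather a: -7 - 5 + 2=-10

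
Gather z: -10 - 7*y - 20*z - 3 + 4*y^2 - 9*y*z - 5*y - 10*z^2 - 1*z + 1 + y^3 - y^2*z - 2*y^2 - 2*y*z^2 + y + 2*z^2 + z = y^3 + 2*y^2 - 11*y + z^2*(-2*y - 8) + z*(-y^2 - 9*y - 20) - 12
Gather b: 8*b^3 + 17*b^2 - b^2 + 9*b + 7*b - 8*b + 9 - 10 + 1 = 8*b^3 + 16*b^2 + 8*b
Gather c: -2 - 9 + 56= 45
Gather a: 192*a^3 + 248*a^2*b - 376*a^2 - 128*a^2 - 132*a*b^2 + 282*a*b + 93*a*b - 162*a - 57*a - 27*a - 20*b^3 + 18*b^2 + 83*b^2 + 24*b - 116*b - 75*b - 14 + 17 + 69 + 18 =192*a^3 + a^2*(248*b - 504) + a*(-132*b^2 + 375*b - 246) - 20*b^3 + 101*b^2 - 167*b + 90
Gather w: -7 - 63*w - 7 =-63*w - 14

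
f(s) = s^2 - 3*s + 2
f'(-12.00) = -27.00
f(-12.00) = 182.00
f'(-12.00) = -27.00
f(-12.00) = 182.00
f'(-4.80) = -12.60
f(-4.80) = 39.44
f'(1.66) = 0.32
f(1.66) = -0.22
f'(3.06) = 3.12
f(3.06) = 2.18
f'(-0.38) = -3.76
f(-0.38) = 3.28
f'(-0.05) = -3.10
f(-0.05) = 2.15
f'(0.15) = -2.70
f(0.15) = 1.57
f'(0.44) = -2.12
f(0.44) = 0.87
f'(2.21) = 1.42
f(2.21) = 0.25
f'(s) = 2*s - 3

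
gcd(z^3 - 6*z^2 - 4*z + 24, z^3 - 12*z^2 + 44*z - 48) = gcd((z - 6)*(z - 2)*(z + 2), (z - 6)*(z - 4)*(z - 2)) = z^2 - 8*z + 12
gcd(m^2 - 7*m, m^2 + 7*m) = m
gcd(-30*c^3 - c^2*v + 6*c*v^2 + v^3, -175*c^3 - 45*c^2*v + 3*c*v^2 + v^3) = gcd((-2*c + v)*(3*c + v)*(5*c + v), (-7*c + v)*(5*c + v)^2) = 5*c + v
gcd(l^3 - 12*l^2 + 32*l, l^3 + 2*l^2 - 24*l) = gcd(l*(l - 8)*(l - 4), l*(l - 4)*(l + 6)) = l^2 - 4*l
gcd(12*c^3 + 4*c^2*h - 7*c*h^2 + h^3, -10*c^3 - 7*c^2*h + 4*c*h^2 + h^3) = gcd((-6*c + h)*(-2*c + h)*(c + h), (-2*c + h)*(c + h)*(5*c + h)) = 2*c^2 + c*h - h^2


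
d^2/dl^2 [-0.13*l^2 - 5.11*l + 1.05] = -0.260000000000000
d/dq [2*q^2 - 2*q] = 4*q - 2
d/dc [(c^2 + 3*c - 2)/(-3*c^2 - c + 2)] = 4*(2*c^2 - 2*c + 1)/(9*c^4 + 6*c^3 - 11*c^2 - 4*c + 4)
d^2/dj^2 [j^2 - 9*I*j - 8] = 2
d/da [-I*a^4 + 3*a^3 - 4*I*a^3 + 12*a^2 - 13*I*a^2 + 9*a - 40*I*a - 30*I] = -4*I*a^3 + a^2*(9 - 12*I) + a*(24 - 26*I) + 9 - 40*I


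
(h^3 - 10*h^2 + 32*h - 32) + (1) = h^3 - 10*h^2 + 32*h - 31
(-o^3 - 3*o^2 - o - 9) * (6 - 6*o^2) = 6*o^5 + 18*o^4 + 36*o^2 - 6*o - 54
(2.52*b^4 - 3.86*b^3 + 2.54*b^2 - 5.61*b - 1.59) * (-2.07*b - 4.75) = -5.2164*b^5 - 3.9798*b^4 + 13.0772*b^3 - 0.452299999999999*b^2 + 29.9388*b + 7.5525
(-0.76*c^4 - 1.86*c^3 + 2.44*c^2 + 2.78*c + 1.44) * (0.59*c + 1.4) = -0.4484*c^5 - 2.1614*c^4 - 1.1644*c^3 + 5.0562*c^2 + 4.7416*c + 2.016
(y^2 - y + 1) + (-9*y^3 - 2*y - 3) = -9*y^3 + y^2 - 3*y - 2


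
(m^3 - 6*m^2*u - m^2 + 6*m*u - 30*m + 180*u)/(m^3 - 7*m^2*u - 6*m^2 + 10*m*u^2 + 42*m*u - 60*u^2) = (m^2 - 6*m*u + 5*m - 30*u)/(m^2 - 7*m*u + 10*u^2)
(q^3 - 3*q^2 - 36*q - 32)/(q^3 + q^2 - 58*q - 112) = (q^2 + 5*q + 4)/(q^2 + 9*q + 14)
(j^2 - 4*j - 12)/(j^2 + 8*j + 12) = (j - 6)/(j + 6)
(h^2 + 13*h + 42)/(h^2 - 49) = (h + 6)/(h - 7)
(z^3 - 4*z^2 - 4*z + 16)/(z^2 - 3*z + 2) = (z^2 - 2*z - 8)/(z - 1)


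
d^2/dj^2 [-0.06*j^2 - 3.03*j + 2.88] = -0.120000000000000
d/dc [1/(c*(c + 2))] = 2*(-c - 1)/(c^2*(c^2 + 4*c + 4))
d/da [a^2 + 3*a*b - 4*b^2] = 2*a + 3*b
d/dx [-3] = 0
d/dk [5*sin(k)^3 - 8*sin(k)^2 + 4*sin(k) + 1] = (15*sin(k)^2 - 16*sin(k) + 4)*cos(k)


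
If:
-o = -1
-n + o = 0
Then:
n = 1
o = 1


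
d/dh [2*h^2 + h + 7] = 4*h + 1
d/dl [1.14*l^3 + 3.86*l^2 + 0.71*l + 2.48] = 3.42*l^2 + 7.72*l + 0.71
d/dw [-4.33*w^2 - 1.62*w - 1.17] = -8.66*w - 1.62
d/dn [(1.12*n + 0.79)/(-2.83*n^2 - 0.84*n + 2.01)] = (3.1696*n^2 + 4.4714*n + 2.9148)/(8.0089*n^4 + 4.7544*n^3 - 10.671*n^2 - 3.3768*n + 4.0401)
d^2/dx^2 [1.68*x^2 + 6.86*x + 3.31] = 3.36000000000000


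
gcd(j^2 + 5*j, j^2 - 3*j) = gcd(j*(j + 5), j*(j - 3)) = j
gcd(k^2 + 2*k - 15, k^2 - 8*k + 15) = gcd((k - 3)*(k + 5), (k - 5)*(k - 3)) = k - 3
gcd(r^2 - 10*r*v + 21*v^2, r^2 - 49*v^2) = r - 7*v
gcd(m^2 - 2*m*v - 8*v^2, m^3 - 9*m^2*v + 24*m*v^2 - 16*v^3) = -m + 4*v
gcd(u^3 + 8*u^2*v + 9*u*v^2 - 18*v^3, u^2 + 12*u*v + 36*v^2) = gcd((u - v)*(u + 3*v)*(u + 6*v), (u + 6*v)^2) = u + 6*v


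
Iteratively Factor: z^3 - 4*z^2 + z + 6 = (z + 1)*(z^2 - 5*z + 6) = (z - 2)*(z + 1)*(z - 3)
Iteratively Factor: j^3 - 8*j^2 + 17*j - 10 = (j - 2)*(j^2 - 6*j + 5) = (j - 5)*(j - 2)*(j - 1)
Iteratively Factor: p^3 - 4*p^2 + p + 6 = (p - 3)*(p^2 - p - 2) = (p - 3)*(p + 1)*(p - 2)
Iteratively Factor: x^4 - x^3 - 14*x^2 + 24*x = (x)*(x^3 - x^2 - 14*x + 24) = x*(x + 4)*(x^2 - 5*x + 6) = x*(x - 2)*(x + 4)*(x - 3)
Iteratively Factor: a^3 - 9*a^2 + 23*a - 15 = (a - 5)*(a^2 - 4*a + 3) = (a - 5)*(a - 3)*(a - 1)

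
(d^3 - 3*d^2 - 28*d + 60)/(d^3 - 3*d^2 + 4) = (d^2 - d - 30)/(d^2 - d - 2)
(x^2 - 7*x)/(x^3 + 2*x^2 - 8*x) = (x - 7)/(x^2 + 2*x - 8)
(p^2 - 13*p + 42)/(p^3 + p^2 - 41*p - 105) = (p - 6)/(p^2 + 8*p + 15)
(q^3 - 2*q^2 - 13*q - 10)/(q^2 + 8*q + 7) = (q^2 - 3*q - 10)/(q + 7)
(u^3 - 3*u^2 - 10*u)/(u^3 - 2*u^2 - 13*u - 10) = u/(u + 1)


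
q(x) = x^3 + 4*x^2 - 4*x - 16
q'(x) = 3*x^2 + 8*x - 4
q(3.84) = 84.25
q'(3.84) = 70.96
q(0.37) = -16.88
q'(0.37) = -0.63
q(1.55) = -8.87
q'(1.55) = 15.61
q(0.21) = -16.65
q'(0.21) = -2.19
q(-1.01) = -8.91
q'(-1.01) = -9.02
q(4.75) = 162.42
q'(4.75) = 101.69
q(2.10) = 2.50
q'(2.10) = 26.03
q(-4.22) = -3.04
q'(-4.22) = 15.67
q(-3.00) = 5.00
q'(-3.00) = -1.00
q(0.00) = -16.00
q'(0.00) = -4.00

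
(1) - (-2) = 3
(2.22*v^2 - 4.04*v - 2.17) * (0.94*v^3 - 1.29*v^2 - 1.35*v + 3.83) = 2.0868*v^5 - 6.6614*v^4 + 0.1748*v^3 + 16.7559*v^2 - 12.5437*v - 8.3111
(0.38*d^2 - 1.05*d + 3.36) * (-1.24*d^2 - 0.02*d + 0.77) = -0.4712*d^4 + 1.2944*d^3 - 3.8528*d^2 - 0.8757*d + 2.5872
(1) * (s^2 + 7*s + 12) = s^2 + 7*s + 12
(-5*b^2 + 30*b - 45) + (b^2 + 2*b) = -4*b^2 + 32*b - 45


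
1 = 1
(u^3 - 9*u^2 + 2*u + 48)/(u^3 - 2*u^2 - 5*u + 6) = (u - 8)/(u - 1)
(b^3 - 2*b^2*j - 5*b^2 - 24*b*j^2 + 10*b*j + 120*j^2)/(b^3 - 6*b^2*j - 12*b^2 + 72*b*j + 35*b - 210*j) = (b + 4*j)/(b - 7)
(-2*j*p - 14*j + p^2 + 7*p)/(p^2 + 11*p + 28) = (-2*j + p)/(p + 4)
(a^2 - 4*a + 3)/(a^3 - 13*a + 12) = 1/(a + 4)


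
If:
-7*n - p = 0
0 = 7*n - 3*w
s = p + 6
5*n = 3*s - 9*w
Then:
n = 18/47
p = -126/47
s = 156/47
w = 42/47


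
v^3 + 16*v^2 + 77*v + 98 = (v + 2)*(v + 7)^2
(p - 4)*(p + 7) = p^2 + 3*p - 28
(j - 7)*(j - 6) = j^2 - 13*j + 42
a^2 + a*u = a*(a + u)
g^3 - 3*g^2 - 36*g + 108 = (g - 6)*(g - 3)*(g + 6)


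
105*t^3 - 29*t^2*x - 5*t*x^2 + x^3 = (-7*t + x)*(-3*t + x)*(5*t + x)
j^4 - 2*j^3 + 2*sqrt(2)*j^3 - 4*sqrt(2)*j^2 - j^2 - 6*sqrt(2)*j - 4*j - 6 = (j - 3)*(j + 1)*(j + sqrt(2))^2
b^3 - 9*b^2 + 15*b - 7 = (b - 7)*(b - 1)^2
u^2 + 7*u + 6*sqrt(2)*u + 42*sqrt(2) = (u + 7)*(u + 6*sqrt(2))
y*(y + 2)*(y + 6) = y^3 + 8*y^2 + 12*y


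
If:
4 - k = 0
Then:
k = 4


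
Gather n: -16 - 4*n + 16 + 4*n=0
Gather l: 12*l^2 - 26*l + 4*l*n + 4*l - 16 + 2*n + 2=12*l^2 + l*(4*n - 22) + 2*n - 14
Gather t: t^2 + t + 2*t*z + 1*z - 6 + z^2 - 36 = t^2 + t*(2*z + 1) + z^2 + z - 42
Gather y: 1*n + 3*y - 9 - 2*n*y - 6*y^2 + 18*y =n - 6*y^2 + y*(21 - 2*n) - 9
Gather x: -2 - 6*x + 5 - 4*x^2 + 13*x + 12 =-4*x^2 + 7*x + 15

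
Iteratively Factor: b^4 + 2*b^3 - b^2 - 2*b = (b)*(b^3 + 2*b^2 - b - 2) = b*(b + 1)*(b^2 + b - 2) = b*(b + 1)*(b + 2)*(b - 1)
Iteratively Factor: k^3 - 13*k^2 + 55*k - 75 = (k - 3)*(k^2 - 10*k + 25) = (k - 5)*(k - 3)*(k - 5)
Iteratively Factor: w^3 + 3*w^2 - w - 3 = (w + 1)*(w^2 + 2*w - 3) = (w - 1)*(w + 1)*(w + 3)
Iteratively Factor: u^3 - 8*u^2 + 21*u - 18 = (u - 3)*(u^2 - 5*u + 6) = (u - 3)*(u - 2)*(u - 3)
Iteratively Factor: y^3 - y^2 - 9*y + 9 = (y + 3)*(y^2 - 4*y + 3) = (y - 1)*(y + 3)*(y - 3)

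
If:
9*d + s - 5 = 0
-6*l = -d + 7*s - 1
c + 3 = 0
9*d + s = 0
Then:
No Solution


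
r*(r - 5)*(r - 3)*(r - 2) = r^4 - 10*r^3 + 31*r^2 - 30*r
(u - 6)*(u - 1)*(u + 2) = u^3 - 5*u^2 - 8*u + 12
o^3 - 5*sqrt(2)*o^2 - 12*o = o*(o - 6*sqrt(2))*(o + sqrt(2))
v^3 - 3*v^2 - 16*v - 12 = (v - 6)*(v + 1)*(v + 2)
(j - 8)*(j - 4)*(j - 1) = j^3 - 13*j^2 + 44*j - 32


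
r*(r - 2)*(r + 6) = r^3 + 4*r^2 - 12*r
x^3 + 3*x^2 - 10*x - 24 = (x - 3)*(x + 2)*(x + 4)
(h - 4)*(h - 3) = h^2 - 7*h + 12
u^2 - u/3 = u*(u - 1/3)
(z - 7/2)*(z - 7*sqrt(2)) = z^2 - 7*sqrt(2)*z - 7*z/2 + 49*sqrt(2)/2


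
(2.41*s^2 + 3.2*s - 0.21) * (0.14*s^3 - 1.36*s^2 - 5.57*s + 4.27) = 0.3374*s^5 - 2.8296*s^4 - 17.8051*s^3 - 7.2477*s^2 + 14.8337*s - 0.8967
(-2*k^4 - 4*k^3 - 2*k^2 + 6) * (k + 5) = -2*k^5 - 14*k^4 - 22*k^3 - 10*k^2 + 6*k + 30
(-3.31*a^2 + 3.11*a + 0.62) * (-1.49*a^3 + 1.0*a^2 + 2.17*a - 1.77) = 4.9319*a^5 - 7.9439*a^4 - 4.9965*a^3 + 13.2274*a^2 - 4.1593*a - 1.0974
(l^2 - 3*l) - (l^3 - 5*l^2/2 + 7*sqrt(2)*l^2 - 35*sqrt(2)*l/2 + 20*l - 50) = -l^3 - 7*sqrt(2)*l^2 + 7*l^2/2 - 23*l + 35*sqrt(2)*l/2 + 50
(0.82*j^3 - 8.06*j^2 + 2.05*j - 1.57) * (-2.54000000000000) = -2.0828*j^3 + 20.4724*j^2 - 5.207*j + 3.9878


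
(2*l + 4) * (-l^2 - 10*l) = -2*l^3 - 24*l^2 - 40*l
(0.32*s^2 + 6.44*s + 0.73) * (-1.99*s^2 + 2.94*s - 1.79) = -0.6368*s^4 - 11.8748*s^3 + 16.9081*s^2 - 9.3814*s - 1.3067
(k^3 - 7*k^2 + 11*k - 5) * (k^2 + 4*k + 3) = k^5 - 3*k^4 - 14*k^3 + 18*k^2 + 13*k - 15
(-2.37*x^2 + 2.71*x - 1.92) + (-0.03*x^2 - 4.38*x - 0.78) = -2.4*x^2 - 1.67*x - 2.7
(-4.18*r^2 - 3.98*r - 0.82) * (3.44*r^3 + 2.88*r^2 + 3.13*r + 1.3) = -14.3792*r^5 - 25.7296*r^4 - 27.3666*r^3 - 20.253*r^2 - 7.7406*r - 1.066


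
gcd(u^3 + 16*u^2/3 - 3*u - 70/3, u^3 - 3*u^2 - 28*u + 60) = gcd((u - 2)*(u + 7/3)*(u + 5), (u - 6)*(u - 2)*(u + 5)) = u^2 + 3*u - 10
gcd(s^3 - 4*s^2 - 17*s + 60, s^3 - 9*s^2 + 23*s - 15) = s^2 - 8*s + 15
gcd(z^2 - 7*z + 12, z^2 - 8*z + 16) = z - 4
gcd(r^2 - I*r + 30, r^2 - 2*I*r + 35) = r + 5*I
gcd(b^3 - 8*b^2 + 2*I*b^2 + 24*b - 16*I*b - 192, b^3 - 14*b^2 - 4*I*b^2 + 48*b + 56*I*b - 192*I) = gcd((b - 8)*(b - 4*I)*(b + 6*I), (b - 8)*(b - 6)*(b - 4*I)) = b^2 + b*(-8 - 4*I) + 32*I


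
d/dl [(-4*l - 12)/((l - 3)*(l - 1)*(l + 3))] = 8*(l - 2)/((l - 3)^2*(l - 1)^2)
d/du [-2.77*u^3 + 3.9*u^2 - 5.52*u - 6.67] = -8.31*u^2 + 7.8*u - 5.52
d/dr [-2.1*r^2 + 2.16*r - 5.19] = 2.16 - 4.2*r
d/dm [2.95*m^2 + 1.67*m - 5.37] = 5.9*m + 1.67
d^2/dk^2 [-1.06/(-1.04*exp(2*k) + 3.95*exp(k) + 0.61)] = ((4.187 - 4.4096*exp(k))*(-1.04*exp(2*k) + 3.95*exp(k) + 0.61) - 1.06*(2.08*exp(k) - 3.95)*(4.16*exp(k) - 7.9)*exp(k))*exp(k)/(-1.04*exp(2*k) + 3.95*exp(k) + 0.61)^3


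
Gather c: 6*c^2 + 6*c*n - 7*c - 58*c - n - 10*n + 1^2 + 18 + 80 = 6*c^2 + c*(6*n - 65) - 11*n + 99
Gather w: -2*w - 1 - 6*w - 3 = -8*w - 4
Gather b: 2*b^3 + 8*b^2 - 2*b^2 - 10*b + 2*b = 2*b^3 + 6*b^2 - 8*b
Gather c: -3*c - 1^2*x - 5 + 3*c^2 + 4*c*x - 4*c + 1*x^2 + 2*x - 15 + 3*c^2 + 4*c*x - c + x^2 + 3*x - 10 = 6*c^2 + c*(8*x - 8) + 2*x^2 + 4*x - 30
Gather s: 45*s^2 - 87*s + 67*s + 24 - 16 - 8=45*s^2 - 20*s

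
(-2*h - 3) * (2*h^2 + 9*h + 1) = -4*h^3 - 24*h^2 - 29*h - 3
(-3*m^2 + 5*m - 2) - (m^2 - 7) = -4*m^2 + 5*m + 5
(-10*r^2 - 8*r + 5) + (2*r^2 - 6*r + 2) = -8*r^2 - 14*r + 7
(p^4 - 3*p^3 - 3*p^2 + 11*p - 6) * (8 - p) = -p^5 + 11*p^4 - 21*p^3 - 35*p^2 + 94*p - 48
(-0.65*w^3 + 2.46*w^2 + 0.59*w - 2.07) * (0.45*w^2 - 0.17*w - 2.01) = -0.2925*w^5 + 1.2175*w^4 + 1.1538*w^3 - 5.9764*w^2 - 0.834*w + 4.1607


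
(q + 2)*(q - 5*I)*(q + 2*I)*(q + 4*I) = q^4 + 2*q^3 + I*q^3 + 22*q^2 + 2*I*q^2 + 44*q + 40*I*q + 80*I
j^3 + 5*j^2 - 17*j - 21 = (j - 3)*(j + 1)*(j + 7)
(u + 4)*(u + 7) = u^2 + 11*u + 28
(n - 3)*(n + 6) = n^2 + 3*n - 18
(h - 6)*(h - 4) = h^2 - 10*h + 24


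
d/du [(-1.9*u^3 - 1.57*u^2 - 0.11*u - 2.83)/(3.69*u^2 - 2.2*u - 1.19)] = (-7.011*u^4 + 8.36*u^3 + 10.6429*u^2 + 24.622*u - 6.0951)/(13.6161*u^4 - 16.236*u^3 - 3.9422*u^2 + 5.236*u + 1.4161)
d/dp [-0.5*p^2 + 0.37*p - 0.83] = 0.37 - 1.0*p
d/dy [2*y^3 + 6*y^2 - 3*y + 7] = 6*y^2 + 12*y - 3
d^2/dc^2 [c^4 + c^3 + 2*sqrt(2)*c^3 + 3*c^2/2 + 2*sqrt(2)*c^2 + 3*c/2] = 12*c^2 + 6*c + 12*sqrt(2)*c + 3 + 4*sqrt(2)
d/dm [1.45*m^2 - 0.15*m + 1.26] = 2.9*m - 0.15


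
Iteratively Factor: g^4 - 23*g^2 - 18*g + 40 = (g + 4)*(g^3 - 4*g^2 - 7*g + 10) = (g - 1)*(g + 4)*(g^2 - 3*g - 10) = (g - 5)*(g - 1)*(g + 4)*(g + 2)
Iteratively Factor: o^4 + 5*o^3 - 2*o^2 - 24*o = (o + 3)*(o^3 + 2*o^2 - 8*o) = (o + 3)*(o + 4)*(o^2 - 2*o) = (o - 2)*(o + 3)*(o + 4)*(o)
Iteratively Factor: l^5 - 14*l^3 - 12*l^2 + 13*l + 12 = (l + 1)*(l^4 - l^3 - 13*l^2 + l + 12) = (l + 1)^2*(l^3 - 2*l^2 - 11*l + 12) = (l - 1)*(l + 1)^2*(l^2 - l - 12) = (l - 4)*(l - 1)*(l + 1)^2*(l + 3)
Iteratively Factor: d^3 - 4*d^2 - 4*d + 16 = (d + 2)*(d^2 - 6*d + 8) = (d - 4)*(d + 2)*(d - 2)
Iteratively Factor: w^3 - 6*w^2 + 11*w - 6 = (w - 2)*(w^2 - 4*w + 3) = (w - 2)*(w - 1)*(w - 3)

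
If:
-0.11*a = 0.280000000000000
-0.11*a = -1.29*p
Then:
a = -2.55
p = -0.22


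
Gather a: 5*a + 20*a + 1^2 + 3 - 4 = 25*a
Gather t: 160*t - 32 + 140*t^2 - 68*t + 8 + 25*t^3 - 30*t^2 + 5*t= 25*t^3 + 110*t^2 + 97*t - 24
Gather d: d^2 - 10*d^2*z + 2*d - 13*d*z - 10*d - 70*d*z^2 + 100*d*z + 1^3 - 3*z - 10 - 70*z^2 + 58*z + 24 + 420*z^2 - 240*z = d^2*(1 - 10*z) + d*(-70*z^2 + 87*z - 8) + 350*z^2 - 185*z + 15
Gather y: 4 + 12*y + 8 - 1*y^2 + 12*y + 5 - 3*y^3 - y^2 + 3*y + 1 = -3*y^3 - 2*y^2 + 27*y + 18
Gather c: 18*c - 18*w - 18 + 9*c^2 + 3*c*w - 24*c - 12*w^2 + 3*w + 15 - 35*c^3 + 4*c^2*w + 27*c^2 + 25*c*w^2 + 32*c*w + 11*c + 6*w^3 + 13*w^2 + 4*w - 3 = -35*c^3 + c^2*(4*w + 36) + c*(25*w^2 + 35*w + 5) + 6*w^3 + w^2 - 11*w - 6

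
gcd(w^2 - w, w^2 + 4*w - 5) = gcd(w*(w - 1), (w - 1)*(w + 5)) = w - 1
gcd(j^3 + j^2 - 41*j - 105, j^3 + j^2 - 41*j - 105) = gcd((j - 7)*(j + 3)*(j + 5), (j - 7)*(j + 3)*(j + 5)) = j^3 + j^2 - 41*j - 105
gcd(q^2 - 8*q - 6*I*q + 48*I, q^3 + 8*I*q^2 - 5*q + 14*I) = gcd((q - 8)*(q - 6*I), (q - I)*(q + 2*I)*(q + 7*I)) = 1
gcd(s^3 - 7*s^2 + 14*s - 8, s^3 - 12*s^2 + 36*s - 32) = s - 2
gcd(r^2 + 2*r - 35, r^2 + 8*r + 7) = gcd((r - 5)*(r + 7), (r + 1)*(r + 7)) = r + 7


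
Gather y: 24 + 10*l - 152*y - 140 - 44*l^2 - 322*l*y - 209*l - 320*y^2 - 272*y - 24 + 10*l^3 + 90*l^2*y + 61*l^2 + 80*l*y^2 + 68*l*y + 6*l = 10*l^3 + 17*l^2 - 193*l + y^2*(80*l - 320) + y*(90*l^2 - 254*l - 424) - 140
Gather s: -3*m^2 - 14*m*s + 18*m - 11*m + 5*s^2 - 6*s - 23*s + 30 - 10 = -3*m^2 + 7*m + 5*s^2 + s*(-14*m - 29) + 20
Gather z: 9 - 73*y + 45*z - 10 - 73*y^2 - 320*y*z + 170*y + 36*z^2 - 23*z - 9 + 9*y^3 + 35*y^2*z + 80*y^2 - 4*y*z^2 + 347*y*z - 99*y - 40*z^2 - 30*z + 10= 9*y^3 + 7*y^2 - 2*y + z^2*(-4*y - 4) + z*(35*y^2 + 27*y - 8)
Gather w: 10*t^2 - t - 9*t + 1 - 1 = 10*t^2 - 10*t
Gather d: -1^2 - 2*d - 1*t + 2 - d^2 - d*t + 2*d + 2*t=-d^2 - d*t + t + 1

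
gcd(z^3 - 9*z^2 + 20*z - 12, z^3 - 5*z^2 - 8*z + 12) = z^2 - 7*z + 6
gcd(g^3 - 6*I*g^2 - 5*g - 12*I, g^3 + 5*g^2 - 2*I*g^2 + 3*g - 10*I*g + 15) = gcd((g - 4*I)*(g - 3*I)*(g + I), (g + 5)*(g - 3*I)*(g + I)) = g^2 - 2*I*g + 3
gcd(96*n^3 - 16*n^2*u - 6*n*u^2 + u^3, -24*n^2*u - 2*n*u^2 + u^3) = -24*n^2 - 2*n*u + u^2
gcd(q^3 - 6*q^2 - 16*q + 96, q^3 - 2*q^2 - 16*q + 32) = q^2 - 16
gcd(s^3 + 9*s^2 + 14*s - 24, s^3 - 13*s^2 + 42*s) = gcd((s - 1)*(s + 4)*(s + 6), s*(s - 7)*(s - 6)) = 1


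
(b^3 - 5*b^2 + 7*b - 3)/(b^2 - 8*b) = (b^3 - 5*b^2 + 7*b - 3)/(b*(b - 8))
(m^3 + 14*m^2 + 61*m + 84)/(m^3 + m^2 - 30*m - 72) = (m + 7)/(m - 6)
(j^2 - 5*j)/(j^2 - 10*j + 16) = j*(j - 5)/(j^2 - 10*j + 16)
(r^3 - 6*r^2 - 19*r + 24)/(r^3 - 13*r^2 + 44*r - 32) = (r + 3)/(r - 4)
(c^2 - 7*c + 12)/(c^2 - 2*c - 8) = (c - 3)/(c + 2)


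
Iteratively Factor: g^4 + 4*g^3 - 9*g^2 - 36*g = (g + 4)*(g^3 - 9*g) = (g - 3)*(g + 4)*(g^2 + 3*g) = g*(g - 3)*(g + 4)*(g + 3)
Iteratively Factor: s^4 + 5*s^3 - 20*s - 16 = (s - 2)*(s^3 + 7*s^2 + 14*s + 8) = (s - 2)*(s + 4)*(s^2 + 3*s + 2) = (s - 2)*(s + 2)*(s + 4)*(s + 1)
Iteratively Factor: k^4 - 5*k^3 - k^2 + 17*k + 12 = (k + 1)*(k^3 - 6*k^2 + 5*k + 12) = (k - 4)*(k + 1)*(k^2 - 2*k - 3) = (k - 4)*(k - 3)*(k + 1)*(k + 1)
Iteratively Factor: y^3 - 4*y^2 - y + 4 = (y + 1)*(y^2 - 5*y + 4) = (y - 4)*(y + 1)*(y - 1)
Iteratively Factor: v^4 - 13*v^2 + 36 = (v - 3)*(v^3 + 3*v^2 - 4*v - 12) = (v - 3)*(v - 2)*(v^2 + 5*v + 6) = (v - 3)*(v - 2)*(v + 3)*(v + 2)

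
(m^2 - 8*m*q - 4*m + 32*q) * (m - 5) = m^3 - 8*m^2*q - 9*m^2 + 72*m*q + 20*m - 160*q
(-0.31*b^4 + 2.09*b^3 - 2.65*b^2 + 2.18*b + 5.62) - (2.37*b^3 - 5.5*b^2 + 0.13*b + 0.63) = -0.31*b^4 - 0.28*b^3 + 2.85*b^2 + 2.05*b + 4.99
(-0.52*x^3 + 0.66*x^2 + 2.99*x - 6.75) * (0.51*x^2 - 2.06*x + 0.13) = -0.2652*x^5 + 1.4078*x^4 + 0.0976999999999999*x^3 - 9.5161*x^2 + 14.2937*x - 0.8775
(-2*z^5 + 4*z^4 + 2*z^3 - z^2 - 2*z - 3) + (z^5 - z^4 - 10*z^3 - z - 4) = -z^5 + 3*z^4 - 8*z^3 - z^2 - 3*z - 7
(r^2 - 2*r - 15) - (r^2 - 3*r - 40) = r + 25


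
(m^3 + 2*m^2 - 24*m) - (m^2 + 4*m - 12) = m^3 + m^2 - 28*m + 12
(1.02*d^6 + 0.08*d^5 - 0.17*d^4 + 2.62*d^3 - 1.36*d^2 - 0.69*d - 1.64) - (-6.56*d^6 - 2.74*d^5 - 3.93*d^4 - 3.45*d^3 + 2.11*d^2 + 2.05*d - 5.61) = 7.58*d^6 + 2.82*d^5 + 3.76*d^4 + 6.07*d^3 - 3.47*d^2 - 2.74*d + 3.97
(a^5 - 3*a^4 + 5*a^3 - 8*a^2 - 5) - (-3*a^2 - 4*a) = a^5 - 3*a^4 + 5*a^3 - 5*a^2 + 4*a - 5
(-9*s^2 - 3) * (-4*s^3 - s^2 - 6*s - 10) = 36*s^5 + 9*s^4 + 66*s^3 + 93*s^2 + 18*s + 30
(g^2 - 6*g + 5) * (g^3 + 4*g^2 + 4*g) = g^5 - 2*g^4 - 15*g^3 - 4*g^2 + 20*g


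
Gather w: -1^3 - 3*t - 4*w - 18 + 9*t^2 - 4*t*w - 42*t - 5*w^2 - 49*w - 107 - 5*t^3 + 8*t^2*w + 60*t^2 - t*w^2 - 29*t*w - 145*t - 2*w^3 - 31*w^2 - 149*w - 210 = -5*t^3 + 69*t^2 - 190*t - 2*w^3 + w^2*(-t - 36) + w*(8*t^2 - 33*t - 202) - 336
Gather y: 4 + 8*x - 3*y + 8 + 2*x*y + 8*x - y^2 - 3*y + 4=16*x - y^2 + y*(2*x - 6) + 16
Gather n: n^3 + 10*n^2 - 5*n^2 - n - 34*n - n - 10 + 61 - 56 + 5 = n^3 + 5*n^2 - 36*n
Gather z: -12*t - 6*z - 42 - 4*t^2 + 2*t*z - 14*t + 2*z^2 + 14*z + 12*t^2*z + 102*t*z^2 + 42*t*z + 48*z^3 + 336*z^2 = -4*t^2 - 26*t + 48*z^3 + z^2*(102*t + 338) + z*(12*t^2 + 44*t + 8) - 42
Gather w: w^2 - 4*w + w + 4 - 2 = w^2 - 3*w + 2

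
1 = 1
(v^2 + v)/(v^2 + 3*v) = (v + 1)/(v + 3)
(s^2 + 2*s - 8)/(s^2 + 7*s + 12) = (s - 2)/(s + 3)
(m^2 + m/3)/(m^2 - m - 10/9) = 3*m*(3*m + 1)/(9*m^2 - 9*m - 10)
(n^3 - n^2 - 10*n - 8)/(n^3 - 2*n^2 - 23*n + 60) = (n^2 + 3*n + 2)/(n^2 + 2*n - 15)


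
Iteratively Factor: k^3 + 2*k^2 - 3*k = (k + 3)*(k^2 - k) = (k - 1)*(k + 3)*(k)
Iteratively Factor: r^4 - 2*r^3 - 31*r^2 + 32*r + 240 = (r - 5)*(r^3 + 3*r^2 - 16*r - 48) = (r - 5)*(r + 4)*(r^2 - r - 12) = (r - 5)*(r + 3)*(r + 4)*(r - 4)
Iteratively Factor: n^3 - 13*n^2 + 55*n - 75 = (n - 5)*(n^2 - 8*n + 15) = (n - 5)^2*(n - 3)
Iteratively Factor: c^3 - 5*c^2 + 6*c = (c - 2)*(c^2 - 3*c) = c*(c - 2)*(c - 3)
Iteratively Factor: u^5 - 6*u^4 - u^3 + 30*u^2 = (u + 2)*(u^4 - 8*u^3 + 15*u^2) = u*(u + 2)*(u^3 - 8*u^2 + 15*u) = u*(u - 3)*(u + 2)*(u^2 - 5*u) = u*(u - 5)*(u - 3)*(u + 2)*(u)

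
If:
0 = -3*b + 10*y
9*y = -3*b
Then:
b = 0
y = 0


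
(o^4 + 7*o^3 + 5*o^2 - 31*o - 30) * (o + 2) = o^5 + 9*o^4 + 19*o^3 - 21*o^2 - 92*o - 60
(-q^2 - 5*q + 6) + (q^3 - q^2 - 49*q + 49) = q^3 - 2*q^2 - 54*q + 55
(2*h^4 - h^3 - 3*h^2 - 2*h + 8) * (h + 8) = 2*h^5 + 15*h^4 - 11*h^3 - 26*h^2 - 8*h + 64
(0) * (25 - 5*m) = 0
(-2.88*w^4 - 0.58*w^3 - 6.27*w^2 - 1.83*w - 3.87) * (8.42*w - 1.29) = -24.2496*w^5 - 1.1684*w^4 - 52.0452*w^3 - 7.3203*w^2 - 30.2247*w + 4.9923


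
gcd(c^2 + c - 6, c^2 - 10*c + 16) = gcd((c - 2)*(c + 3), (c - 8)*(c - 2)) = c - 2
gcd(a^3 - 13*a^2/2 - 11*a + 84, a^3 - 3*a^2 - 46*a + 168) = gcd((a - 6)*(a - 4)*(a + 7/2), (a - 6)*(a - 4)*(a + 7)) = a^2 - 10*a + 24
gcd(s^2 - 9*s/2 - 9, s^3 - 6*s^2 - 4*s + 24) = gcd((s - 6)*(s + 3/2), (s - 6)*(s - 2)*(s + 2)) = s - 6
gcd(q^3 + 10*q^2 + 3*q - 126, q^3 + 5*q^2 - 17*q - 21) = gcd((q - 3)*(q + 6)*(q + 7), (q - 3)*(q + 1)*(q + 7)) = q^2 + 4*q - 21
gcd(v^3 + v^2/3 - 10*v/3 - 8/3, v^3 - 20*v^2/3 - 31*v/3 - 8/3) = v + 1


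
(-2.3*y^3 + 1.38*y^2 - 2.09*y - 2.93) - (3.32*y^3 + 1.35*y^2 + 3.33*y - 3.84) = -5.62*y^3 + 0.0299999999999998*y^2 - 5.42*y + 0.91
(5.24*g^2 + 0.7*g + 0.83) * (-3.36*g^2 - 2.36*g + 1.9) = -17.6064*g^4 - 14.7184*g^3 + 5.5152*g^2 - 0.6288*g + 1.577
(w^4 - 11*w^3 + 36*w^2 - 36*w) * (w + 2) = w^5 - 9*w^4 + 14*w^3 + 36*w^2 - 72*w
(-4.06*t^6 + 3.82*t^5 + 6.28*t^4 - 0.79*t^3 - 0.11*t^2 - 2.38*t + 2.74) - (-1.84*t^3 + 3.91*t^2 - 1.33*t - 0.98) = -4.06*t^6 + 3.82*t^5 + 6.28*t^4 + 1.05*t^3 - 4.02*t^2 - 1.05*t + 3.72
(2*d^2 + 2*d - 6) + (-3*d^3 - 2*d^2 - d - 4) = -3*d^3 + d - 10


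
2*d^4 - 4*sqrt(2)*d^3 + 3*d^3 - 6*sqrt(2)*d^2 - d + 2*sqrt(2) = (d - 1/2)*(d - 2*sqrt(2))*(sqrt(2)*d + sqrt(2))^2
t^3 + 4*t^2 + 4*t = t*(t + 2)^2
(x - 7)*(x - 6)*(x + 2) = x^3 - 11*x^2 + 16*x + 84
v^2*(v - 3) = v^3 - 3*v^2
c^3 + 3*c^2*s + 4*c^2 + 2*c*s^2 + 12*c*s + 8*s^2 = (c + 4)*(c + s)*(c + 2*s)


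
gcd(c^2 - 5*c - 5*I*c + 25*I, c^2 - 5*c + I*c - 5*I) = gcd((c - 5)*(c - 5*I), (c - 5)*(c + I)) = c - 5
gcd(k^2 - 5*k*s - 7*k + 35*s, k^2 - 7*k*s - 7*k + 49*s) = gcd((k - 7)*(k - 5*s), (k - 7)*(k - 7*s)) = k - 7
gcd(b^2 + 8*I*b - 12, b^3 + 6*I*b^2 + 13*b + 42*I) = b + 2*I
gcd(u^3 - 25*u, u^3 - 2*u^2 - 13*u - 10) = u - 5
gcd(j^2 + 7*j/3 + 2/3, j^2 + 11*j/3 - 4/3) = 1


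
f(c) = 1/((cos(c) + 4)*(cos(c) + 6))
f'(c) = sin(c)/((cos(c) + 4)*(cos(c) + 6)^2) + sin(c)/((cos(c) + 4)^2*(cos(c) + 6))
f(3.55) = 0.06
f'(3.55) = -0.01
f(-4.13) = 0.05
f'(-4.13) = 0.02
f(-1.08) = 0.03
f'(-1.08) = -0.01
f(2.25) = 0.06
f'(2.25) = 0.02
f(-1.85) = 0.05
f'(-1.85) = -0.02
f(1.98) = 0.05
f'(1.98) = 0.02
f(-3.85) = 0.06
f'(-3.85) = 0.02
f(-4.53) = 0.05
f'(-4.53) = 0.02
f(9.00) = 0.06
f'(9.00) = 0.01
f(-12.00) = 0.03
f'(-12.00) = 0.01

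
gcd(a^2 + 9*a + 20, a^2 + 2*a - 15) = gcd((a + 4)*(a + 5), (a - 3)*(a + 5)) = a + 5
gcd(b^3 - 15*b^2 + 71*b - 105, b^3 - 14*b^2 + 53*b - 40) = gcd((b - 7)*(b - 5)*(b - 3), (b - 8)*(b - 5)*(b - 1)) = b - 5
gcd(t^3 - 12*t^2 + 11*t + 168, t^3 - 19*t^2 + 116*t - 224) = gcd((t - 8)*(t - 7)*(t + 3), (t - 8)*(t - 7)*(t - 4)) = t^2 - 15*t + 56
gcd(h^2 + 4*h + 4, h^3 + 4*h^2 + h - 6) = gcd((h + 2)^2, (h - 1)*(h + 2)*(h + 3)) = h + 2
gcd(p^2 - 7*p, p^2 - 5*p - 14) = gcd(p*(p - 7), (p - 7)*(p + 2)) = p - 7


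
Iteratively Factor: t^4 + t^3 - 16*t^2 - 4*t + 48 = (t - 2)*(t^3 + 3*t^2 - 10*t - 24) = (t - 3)*(t - 2)*(t^2 + 6*t + 8) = (t - 3)*(t - 2)*(t + 4)*(t + 2)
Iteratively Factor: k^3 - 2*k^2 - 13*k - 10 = (k - 5)*(k^2 + 3*k + 2) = (k - 5)*(k + 2)*(k + 1)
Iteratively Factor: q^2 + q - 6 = (q + 3)*(q - 2)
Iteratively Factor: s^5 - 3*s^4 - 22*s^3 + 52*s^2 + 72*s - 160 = (s + 2)*(s^4 - 5*s^3 - 12*s^2 + 76*s - 80) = (s - 2)*(s + 2)*(s^3 - 3*s^2 - 18*s + 40) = (s - 2)^2*(s + 2)*(s^2 - s - 20) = (s - 5)*(s - 2)^2*(s + 2)*(s + 4)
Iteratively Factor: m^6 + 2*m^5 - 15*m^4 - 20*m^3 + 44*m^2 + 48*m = (m - 2)*(m^5 + 4*m^4 - 7*m^3 - 34*m^2 - 24*m) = (m - 3)*(m - 2)*(m^4 + 7*m^3 + 14*m^2 + 8*m) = (m - 3)*(m - 2)*(m + 2)*(m^3 + 5*m^2 + 4*m) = m*(m - 3)*(m - 2)*(m + 2)*(m^2 + 5*m + 4) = m*(m - 3)*(m - 2)*(m + 1)*(m + 2)*(m + 4)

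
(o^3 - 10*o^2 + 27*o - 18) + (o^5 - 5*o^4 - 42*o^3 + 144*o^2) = o^5 - 5*o^4 - 41*o^3 + 134*o^2 + 27*o - 18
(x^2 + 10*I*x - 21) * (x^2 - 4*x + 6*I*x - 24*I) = x^4 - 4*x^3 + 16*I*x^3 - 81*x^2 - 64*I*x^2 + 324*x - 126*I*x + 504*I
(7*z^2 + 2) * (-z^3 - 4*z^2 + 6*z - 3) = -7*z^5 - 28*z^4 + 40*z^3 - 29*z^2 + 12*z - 6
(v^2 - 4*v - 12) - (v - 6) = v^2 - 5*v - 6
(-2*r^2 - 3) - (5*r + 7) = -2*r^2 - 5*r - 10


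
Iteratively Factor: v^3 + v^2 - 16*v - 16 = (v - 4)*(v^2 + 5*v + 4) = (v - 4)*(v + 1)*(v + 4)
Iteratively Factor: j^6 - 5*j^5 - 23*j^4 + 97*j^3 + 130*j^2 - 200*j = (j + 4)*(j^5 - 9*j^4 + 13*j^3 + 45*j^2 - 50*j) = (j - 1)*(j + 4)*(j^4 - 8*j^3 + 5*j^2 + 50*j) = (j - 1)*(j + 2)*(j + 4)*(j^3 - 10*j^2 + 25*j) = (j - 5)*(j - 1)*(j + 2)*(j + 4)*(j^2 - 5*j) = (j - 5)^2*(j - 1)*(j + 2)*(j + 4)*(j)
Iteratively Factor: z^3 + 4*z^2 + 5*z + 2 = (z + 1)*(z^2 + 3*z + 2) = (z + 1)^2*(z + 2)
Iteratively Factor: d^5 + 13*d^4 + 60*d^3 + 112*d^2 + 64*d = (d + 4)*(d^4 + 9*d^3 + 24*d^2 + 16*d) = (d + 4)^2*(d^3 + 5*d^2 + 4*d) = d*(d + 4)^2*(d^2 + 5*d + 4) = d*(d + 1)*(d + 4)^2*(d + 4)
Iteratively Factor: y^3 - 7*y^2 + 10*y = (y - 5)*(y^2 - 2*y) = (y - 5)*(y - 2)*(y)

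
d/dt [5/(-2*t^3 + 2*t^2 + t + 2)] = 5*(6*t^2 - 4*t - 1)/(-2*t^3 + 2*t^2 + t + 2)^2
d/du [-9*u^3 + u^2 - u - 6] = -27*u^2 + 2*u - 1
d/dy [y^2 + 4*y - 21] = 2*y + 4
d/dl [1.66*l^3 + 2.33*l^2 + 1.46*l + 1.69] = 4.98*l^2 + 4.66*l + 1.46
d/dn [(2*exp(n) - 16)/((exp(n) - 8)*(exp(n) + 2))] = -2*exp(n)/(exp(2*n) + 4*exp(n) + 4)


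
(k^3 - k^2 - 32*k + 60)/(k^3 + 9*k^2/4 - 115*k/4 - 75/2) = 4*(k - 2)/(4*k + 5)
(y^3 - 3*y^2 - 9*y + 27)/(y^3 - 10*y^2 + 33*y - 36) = (y + 3)/(y - 4)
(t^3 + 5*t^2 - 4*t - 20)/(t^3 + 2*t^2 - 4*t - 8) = (t + 5)/(t + 2)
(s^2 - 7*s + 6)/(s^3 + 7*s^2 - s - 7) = (s - 6)/(s^2 + 8*s + 7)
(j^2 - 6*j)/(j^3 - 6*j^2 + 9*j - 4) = j*(j - 6)/(j^3 - 6*j^2 + 9*j - 4)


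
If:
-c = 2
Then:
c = -2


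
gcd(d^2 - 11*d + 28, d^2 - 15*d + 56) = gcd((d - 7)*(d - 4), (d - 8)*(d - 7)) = d - 7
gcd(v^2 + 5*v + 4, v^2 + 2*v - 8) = v + 4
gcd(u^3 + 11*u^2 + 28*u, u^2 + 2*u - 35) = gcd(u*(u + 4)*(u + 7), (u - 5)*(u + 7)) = u + 7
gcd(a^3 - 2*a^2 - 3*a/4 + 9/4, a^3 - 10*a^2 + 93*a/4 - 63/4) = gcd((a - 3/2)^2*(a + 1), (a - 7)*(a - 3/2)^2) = a^2 - 3*a + 9/4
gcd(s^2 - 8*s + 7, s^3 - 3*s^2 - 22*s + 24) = s - 1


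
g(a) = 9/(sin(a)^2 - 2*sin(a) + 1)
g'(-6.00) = 46.19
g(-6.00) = 17.33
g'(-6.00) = 46.19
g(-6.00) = 17.33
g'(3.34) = -10.29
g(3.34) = 6.28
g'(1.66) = -25511540.89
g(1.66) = 569308.35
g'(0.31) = 51.08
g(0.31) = 18.64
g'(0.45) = 89.85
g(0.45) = 28.19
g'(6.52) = 39.02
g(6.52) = 15.36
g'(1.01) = 2664.19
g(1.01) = 383.62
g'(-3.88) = -381.10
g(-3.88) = 84.23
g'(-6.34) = 15.23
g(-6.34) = 8.06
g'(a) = 9*(-2*sin(a)*cos(a) + 2*cos(a))/(sin(a)^2 - 2*sin(a) + 1)^2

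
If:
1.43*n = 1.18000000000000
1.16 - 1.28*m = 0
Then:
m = 0.91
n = 0.83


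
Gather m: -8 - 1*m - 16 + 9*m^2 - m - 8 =9*m^2 - 2*m - 32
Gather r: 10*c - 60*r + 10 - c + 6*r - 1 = 9*c - 54*r + 9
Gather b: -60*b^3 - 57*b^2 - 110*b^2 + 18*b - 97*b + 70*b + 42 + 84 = -60*b^3 - 167*b^2 - 9*b + 126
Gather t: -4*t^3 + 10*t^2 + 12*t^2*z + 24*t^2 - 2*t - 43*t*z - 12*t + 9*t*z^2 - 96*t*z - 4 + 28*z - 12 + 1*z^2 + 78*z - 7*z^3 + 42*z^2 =-4*t^3 + t^2*(12*z + 34) + t*(9*z^2 - 139*z - 14) - 7*z^3 + 43*z^2 + 106*z - 16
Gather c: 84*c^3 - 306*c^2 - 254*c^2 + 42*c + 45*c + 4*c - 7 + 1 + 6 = 84*c^3 - 560*c^2 + 91*c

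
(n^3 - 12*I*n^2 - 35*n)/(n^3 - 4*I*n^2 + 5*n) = (n - 7*I)/(n + I)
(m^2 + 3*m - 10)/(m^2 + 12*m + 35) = (m - 2)/(m + 7)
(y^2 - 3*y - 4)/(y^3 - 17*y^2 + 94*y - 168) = (y + 1)/(y^2 - 13*y + 42)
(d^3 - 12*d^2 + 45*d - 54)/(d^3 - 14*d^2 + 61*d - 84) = (d^2 - 9*d + 18)/(d^2 - 11*d + 28)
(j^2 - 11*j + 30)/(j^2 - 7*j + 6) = (j - 5)/(j - 1)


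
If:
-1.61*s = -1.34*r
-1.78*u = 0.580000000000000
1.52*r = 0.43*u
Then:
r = -0.09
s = -0.08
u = -0.33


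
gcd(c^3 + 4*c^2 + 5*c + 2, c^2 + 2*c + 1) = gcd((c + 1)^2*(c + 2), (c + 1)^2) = c^2 + 2*c + 1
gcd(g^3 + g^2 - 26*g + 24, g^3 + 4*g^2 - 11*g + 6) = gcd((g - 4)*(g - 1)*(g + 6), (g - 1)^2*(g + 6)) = g^2 + 5*g - 6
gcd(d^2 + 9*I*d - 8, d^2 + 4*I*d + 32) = d + 8*I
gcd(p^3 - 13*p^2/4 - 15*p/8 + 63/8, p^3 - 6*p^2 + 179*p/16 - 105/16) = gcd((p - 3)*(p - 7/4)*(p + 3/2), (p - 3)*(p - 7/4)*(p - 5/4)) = p^2 - 19*p/4 + 21/4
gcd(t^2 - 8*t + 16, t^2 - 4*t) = t - 4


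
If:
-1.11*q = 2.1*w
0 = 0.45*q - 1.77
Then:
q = 3.93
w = -2.08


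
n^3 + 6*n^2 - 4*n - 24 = (n - 2)*(n + 2)*(n + 6)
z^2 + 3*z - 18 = (z - 3)*(z + 6)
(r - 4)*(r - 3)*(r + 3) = r^3 - 4*r^2 - 9*r + 36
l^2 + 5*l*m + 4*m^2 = (l + m)*(l + 4*m)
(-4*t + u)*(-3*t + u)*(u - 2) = 12*t^2*u - 24*t^2 - 7*t*u^2 + 14*t*u + u^3 - 2*u^2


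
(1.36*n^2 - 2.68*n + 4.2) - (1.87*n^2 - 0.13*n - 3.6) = -0.51*n^2 - 2.55*n + 7.8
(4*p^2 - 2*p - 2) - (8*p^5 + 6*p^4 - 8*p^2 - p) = -8*p^5 - 6*p^4 + 12*p^2 - p - 2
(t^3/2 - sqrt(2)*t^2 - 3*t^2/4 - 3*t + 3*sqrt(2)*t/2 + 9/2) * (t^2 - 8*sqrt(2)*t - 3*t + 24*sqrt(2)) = t^5/2 - 5*sqrt(2)*t^4 - 9*t^4/4 + 61*t^3/4 + 45*sqrt(2)*t^3/2 - 117*t^2/2 + 3*sqrt(2)*t^2/2 - 108*sqrt(2)*t + 117*t/2 + 108*sqrt(2)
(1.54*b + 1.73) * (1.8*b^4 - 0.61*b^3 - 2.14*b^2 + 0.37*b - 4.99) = 2.772*b^5 + 2.1746*b^4 - 4.3509*b^3 - 3.1324*b^2 - 7.0445*b - 8.6327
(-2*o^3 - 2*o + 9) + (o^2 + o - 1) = -2*o^3 + o^2 - o + 8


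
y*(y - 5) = y^2 - 5*y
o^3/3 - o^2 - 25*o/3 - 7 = (o/3 + 1/3)*(o - 7)*(o + 3)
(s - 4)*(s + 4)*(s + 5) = s^3 + 5*s^2 - 16*s - 80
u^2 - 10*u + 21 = (u - 7)*(u - 3)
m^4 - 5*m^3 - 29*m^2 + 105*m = m*(m - 7)*(m - 3)*(m + 5)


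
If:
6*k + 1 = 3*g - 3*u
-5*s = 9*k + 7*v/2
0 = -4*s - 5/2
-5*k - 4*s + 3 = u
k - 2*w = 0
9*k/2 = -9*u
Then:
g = 13/6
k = 11/9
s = -5/8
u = -11/18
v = -9/4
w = 11/18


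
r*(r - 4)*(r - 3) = r^3 - 7*r^2 + 12*r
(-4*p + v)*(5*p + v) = -20*p^2 + p*v + v^2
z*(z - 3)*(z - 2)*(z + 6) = z^4 + z^3 - 24*z^2 + 36*z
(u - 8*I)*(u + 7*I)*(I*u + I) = I*u^3 + u^2 + I*u^2 + u + 56*I*u + 56*I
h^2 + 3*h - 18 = (h - 3)*(h + 6)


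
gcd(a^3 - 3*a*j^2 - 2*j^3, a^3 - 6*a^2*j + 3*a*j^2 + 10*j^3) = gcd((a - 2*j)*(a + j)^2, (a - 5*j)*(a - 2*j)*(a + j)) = a^2 - a*j - 2*j^2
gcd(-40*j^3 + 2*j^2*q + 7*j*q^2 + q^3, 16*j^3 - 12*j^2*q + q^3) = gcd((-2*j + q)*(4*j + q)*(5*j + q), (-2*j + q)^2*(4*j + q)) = -8*j^2 + 2*j*q + q^2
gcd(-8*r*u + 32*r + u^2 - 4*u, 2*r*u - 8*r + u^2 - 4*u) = u - 4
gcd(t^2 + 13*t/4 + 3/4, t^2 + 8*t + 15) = t + 3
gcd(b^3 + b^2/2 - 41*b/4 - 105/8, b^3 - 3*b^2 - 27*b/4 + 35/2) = b^2 - b - 35/4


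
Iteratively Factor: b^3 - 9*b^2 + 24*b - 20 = (b - 5)*(b^2 - 4*b + 4) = (b - 5)*(b - 2)*(b - 2)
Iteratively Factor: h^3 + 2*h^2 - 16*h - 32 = (h + 4)*(h^2 - 2*h - 8) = (h - 4)*(h + 4)*(h + 2)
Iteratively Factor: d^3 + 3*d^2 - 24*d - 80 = (d + 4)*(d^2 - d - 20) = (d + 4)^2*(d - 5)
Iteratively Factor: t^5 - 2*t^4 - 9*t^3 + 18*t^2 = (t - 3)*(t^4 + t^3 - 6*t^2) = (t - 3)*(t - 2)*(t^3 + 3*t^2) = t*(t - 3)*(t - 2)*(t^2 + 3*t) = t^2*(t - 3)*(t - 2)*(t + 3)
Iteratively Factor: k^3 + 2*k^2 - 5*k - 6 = (k + 1)*(k^2 + k - 6) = (k + 1)*(k + 3)*(k - 2)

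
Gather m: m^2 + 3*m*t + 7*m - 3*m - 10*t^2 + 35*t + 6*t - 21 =m^2 + m*(3*t + 4) - 10*t^2 + 41*t - 21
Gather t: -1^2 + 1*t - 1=t - 2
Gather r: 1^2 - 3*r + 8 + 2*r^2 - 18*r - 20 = 2*r^2 - 21*r - 11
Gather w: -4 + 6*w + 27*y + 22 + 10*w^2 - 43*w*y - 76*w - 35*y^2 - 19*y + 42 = 10*w^2 + w*(-43*y - 70) - 35*y^2 + 8*y + 60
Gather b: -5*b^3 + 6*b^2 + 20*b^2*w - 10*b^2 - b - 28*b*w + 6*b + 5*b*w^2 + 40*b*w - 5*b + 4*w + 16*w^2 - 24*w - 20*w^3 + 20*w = -5*b^3 + b^2*(20*w - 4) + b*(5*w^2 + 12*w) - 20*w^3 + 16*w^2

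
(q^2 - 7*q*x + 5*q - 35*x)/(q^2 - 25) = (q - 7*x)/(q - 5)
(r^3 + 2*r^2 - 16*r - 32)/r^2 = r + 2 - 16/r - 32/r^2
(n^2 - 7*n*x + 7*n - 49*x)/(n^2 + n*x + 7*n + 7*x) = (n - 7*x)/(n + x)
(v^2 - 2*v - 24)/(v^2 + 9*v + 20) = (v - 6)/(v + 5)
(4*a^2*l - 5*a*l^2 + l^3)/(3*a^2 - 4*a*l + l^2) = l*(4*a - l)/(3*a - l)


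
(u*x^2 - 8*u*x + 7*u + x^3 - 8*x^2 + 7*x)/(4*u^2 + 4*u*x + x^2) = (u*x^2 - 8*u*x + 7*u + x^3 - 8*x^2 + 7*x)/(4*u^2 + 4*u*x + x^2)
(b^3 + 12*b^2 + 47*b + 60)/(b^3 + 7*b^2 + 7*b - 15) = (b + 4)/(b - 1)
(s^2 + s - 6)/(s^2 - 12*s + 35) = (s^2 + s - 6)/(s^2 - 12*s + 35)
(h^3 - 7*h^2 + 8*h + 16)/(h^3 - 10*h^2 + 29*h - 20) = (h^2 - 3*h - 4)/(h^2 - 6*h + 5)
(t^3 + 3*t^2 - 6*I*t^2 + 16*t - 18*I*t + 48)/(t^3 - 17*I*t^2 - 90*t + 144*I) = (t^2 + t*(3 + 2*I) + 6*I)/(t^2 - 9*I*t - 18)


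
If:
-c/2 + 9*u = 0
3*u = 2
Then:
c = 12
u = 2/3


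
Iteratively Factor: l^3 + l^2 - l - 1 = (l + 1)*(l^2 - 1) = (l - 1)*(l + 1)*(l + 1)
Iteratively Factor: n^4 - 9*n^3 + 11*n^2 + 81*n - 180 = (n - 3)*(n^3 - 6*n^2 - 7*n + 60) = (n - 5)*(n - 3)*(n^2 - n - 12) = (n - 5)*(n - 3)*(n + 3)*(n - 4)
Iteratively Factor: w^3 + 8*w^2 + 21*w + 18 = (w + 3)*(w^2 + 5*w + 6) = (w + 3)^2*(w + 2)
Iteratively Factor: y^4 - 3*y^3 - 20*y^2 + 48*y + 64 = (y + 4)*(y^3 - 7*y^2 + 8*y + 16) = (y + 1)*(y + 4)*(y^2 - 8*y + 16) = (y - 4)*(y + 1)*(y + 4)*(y - 4)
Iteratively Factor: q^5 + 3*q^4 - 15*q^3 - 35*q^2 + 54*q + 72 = (q - 2)*(q^4 + 5*q^3 - 5*q^2 - 45*q - 36) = (q - 2)*(q + 4)*(q^3 + q^2 - 9*q - 9) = (q - 3)*(q - 2)*(q + 4)*(q^2 + 4*q + 3) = (q - 3)*(q - 2)*(q + 3)*(q + 4)*(q + 1)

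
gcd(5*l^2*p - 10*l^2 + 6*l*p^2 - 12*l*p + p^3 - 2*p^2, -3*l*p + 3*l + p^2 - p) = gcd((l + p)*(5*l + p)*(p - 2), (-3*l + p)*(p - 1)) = 1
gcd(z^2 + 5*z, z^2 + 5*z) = z^2 + 5*z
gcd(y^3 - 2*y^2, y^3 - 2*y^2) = y^3 - 2*y^2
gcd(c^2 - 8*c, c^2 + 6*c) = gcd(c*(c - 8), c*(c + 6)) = c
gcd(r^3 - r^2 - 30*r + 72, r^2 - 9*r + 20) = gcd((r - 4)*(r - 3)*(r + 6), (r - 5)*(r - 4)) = r - 4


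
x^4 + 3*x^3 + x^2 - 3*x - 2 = (x - 1)*(x + 1)^2*(x + 2)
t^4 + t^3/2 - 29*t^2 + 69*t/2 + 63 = (t - 7/2)*(t - 3)*(t + 1)*(t + 6)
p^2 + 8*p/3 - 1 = (p - 1/3)*(p + 3)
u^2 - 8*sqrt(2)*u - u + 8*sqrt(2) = (u - 1)*(u - 8*sqrt(2))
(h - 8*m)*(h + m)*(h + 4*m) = h^3 - 3*h^2*m - 36*h*m^2 - 32*m^3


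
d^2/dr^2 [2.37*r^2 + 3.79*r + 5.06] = 4.74000000000000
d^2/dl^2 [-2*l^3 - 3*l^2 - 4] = -12*l - 6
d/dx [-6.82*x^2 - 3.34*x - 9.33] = -13.64*x - 3.34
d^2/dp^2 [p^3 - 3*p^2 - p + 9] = 6*p - 6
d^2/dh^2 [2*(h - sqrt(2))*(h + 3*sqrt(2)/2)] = 4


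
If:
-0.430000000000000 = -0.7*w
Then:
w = 0.61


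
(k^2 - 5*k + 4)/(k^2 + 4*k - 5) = (k - 4)/(k + 5)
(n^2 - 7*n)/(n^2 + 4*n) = (n - 7)/(n + 4)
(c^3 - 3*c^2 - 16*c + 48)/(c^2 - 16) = c - 3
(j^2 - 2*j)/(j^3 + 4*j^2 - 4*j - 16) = j/(j^2 + 6*j + 8)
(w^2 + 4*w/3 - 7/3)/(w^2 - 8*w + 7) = (w + 7/3)/(w - 7)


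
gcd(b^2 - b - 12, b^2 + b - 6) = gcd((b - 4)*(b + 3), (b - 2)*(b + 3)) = b + 3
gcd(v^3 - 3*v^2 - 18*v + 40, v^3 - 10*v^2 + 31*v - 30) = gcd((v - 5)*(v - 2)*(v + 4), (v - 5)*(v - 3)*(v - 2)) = v^2 - 7*v + 10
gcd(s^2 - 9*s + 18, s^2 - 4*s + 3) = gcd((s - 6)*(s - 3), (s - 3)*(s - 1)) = s - 3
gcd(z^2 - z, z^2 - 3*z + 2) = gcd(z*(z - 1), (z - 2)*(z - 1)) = z - 1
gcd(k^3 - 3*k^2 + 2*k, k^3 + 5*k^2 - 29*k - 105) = 1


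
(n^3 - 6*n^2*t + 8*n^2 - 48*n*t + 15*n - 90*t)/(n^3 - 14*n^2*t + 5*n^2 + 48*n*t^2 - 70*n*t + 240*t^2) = (-n - 3)/(-n + 8*t)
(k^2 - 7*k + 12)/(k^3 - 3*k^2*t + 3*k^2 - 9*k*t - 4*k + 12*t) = (k^2 - 7*k + 12)/(k^3 - 3*k^2*t + 3*k^2 - 9*k*t - 4*k + 12*t)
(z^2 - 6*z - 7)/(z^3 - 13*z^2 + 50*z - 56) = (z + 1)/(z^2 - 6*z + 8)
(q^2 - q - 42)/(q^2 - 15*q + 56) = (q + 6)/(q - 8)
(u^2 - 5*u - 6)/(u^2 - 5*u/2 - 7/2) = 2*(u - 6)/(2*u - 7)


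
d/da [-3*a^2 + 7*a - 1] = 7 - 6*a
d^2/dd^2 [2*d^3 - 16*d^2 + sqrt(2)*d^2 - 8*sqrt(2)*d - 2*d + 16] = 12*d - 32 + 2*sqrt(2)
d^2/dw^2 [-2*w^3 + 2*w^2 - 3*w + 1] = 4 - 12*w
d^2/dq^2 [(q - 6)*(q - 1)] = 2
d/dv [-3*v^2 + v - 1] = 1 - 6*v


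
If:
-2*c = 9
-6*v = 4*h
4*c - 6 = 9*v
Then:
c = -9/2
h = 4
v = -8/3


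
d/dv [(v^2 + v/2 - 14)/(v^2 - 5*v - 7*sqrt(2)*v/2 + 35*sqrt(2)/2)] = ((4*v + 1)*(2*v^2 - 10*v - 7*sqrt(2)*v + 35*sqrt(2)) + (-4*v + 7*sqrt(2) + 10)*(2*v^2 + v - 28))/(2*v^2 - 10*v - 7*sqrt(2)*v + 35*sqrt(2))^2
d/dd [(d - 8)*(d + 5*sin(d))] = d + (d - 8)*(5*cos(d) + 1) + 5*sin(d)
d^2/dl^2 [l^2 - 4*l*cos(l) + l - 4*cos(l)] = 4*l*cos(l) + 8*sin(l) + 4*cos(l) + 2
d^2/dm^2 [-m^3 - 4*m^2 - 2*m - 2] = -6*m - 8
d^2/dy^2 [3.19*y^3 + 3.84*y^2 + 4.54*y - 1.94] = 19.14*y + 7.68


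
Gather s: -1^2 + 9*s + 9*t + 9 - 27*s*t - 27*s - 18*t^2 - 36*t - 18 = s*(-27*t - 18) - 18*t^2 - 27*t - 10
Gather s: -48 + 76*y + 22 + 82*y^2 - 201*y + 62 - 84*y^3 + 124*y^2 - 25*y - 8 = -84*y^3 + 206*y^2 - 150*y + 28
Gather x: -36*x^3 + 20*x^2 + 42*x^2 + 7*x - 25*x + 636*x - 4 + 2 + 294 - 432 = -36*x^3 + 62*x^2 + 618*x - 140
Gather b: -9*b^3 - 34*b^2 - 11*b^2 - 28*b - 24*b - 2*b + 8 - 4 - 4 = -9*b^3 - 45*b^2 - 54*b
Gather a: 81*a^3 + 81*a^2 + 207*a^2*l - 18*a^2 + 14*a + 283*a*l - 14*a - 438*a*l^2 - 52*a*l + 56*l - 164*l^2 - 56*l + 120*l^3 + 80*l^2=81*a^3 + a^2*(207*l + 63) + a*(-438*l^2 + 231*l) + 120*l^3 - 84*l^2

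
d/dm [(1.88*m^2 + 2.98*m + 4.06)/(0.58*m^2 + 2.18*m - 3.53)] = (2.37*m^2 - 17.9824*m - 19.3702)/(0.3364*m^4 + 2.5288*m^3 + 0.657600000000001*m^2 - 15.3908*m + 12.4609)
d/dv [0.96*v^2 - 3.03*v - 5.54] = 1.92*v - 3.03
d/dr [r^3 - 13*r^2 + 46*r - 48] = 3*r^2 - 26*r + 46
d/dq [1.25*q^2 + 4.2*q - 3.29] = 2.5*q + 4.2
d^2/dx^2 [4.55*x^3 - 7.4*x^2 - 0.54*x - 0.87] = 27.3*x - 14.8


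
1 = 1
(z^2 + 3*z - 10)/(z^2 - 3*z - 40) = (z - 2)/(z - 8)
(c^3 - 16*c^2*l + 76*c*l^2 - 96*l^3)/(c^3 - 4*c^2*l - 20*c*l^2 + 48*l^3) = (c - 8*l)/(c + 4*l)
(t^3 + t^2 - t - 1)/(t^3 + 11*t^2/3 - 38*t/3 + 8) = 3*(t^2 + 2*t + 1)/(3*t^2 + 14*t - 24)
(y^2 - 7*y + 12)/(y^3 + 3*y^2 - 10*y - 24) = (y - 4)/(y^2 + 6*y + 8)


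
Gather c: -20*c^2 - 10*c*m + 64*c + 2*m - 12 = -20*c^2 + c*(64 - 10*m) + 2*m - 12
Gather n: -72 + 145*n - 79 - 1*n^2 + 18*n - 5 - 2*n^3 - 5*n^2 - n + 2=-2*n^3 - 6*n^2 + 162*n - 154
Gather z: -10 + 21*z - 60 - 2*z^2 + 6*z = -2*z^2 + 27*z - 70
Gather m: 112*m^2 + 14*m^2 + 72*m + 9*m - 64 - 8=126*m^2 + 81*m - 72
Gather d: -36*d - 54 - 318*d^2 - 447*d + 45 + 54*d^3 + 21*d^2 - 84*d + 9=54*d^3 - 297*d^2 - 567*d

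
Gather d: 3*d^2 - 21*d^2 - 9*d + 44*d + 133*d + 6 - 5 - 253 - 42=-18*d^2 + 168*d - 294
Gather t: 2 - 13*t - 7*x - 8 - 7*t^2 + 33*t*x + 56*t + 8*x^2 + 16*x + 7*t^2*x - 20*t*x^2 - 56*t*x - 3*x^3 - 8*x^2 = t^2*(7*x - 7) + t*(-20*x^2 - 23*x + 43) - 3*x^3 + 9*x - 6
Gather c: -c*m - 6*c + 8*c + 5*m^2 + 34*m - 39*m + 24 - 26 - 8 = c*(2 - m) + 5*m^2 - 5*m - 10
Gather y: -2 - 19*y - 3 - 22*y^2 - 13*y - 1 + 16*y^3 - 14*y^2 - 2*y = 16*y^3 - 36*y^2 - 34*y - 6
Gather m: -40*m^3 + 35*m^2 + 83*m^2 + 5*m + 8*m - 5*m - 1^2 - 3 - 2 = -40*m^3 + 118*m^2 + 8*m - 6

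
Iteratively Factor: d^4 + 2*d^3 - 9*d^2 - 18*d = (d)*(d^3 + 2*d^2 - 9*d - 18) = d*(d - 3)*(d^2 + 5*d + 6) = d*(d - 3)*(d + 2)*(d + 3)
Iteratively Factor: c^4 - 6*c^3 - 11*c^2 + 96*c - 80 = (c + 4)*(c^3 - 10*c^2 + 29*c - 20) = (c - 4)*(c + 4)*(c^2 - 6*c + 5) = (c - 4)*(c - 1)*(c + 4)*(c - 5)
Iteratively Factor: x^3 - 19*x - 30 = (x - 5)*(x^2 + 5*x + 6) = (x - 5)*(x + 2)*(x + 3)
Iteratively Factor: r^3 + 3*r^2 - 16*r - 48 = (r + 3)*(r^2 - 16) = (r - 4)*(r + 3)*(r + 4)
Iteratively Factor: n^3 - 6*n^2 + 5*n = (n)*(n^2 - 6*n + 5) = n*(n - 5)*(n - 1)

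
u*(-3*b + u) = -3*b*u + u^2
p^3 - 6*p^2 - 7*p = p*(p - 7)*(p + 1)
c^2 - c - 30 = (c - 6)*(c + 5)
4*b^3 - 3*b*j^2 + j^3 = (-2*b + j)^2*(b + j)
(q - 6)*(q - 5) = q^2 - 11*q + 30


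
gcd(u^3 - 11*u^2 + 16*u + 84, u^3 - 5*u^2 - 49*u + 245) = u - 7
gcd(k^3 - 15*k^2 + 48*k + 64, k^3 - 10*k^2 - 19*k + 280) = k - 8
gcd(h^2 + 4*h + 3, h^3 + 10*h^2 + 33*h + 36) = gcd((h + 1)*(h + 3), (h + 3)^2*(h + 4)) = h + 3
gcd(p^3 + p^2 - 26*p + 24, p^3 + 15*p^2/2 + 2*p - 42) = p + 6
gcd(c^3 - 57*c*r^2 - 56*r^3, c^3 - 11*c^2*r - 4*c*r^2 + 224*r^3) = -c + 8*r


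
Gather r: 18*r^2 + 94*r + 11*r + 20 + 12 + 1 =18*r^2 + 105*r + 33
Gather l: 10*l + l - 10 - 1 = 11*l - 11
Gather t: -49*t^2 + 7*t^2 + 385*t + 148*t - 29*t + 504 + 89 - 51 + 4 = -42*t^2 + 504*t + 546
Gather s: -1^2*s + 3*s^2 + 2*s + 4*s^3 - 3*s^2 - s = 4*s^3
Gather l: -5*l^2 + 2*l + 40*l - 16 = -5*l^2 + 42*l - 16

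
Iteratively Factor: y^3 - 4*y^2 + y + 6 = (y - 2)*(y^2 - 2*y - 3) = (y - 3)*(y - 2)*(y + 1)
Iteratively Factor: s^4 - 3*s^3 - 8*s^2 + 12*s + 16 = (s - 2)*(s^3 - s^2 - 10*s - 8) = (s - 2)*(s + 2)*(s^2 - 3*s - 4) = (s - 2)*(s + 1)*(s + 2)*(s - 4)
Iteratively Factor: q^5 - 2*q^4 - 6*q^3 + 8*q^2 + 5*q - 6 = (q + 2)*(q^4 - 4*q^3 + 2*q^2 + 4*q - 3) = (q - 1)*(q + 2)*(q^3 - 3*q^2 - q + 3) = (q - 3)*(q - 1)*(q + 2)*(q^2 - 1) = (q - 3)*(q - 1)*(q + 1)*(q + 2)*(q - 1)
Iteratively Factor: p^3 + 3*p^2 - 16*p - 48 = (p + 3)*(p^2 - 16) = (p + 3)*(p + 4)*(p - 4)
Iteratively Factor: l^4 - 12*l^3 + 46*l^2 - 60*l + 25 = (l - 1)*(l^3 - 11*l^2 + 35*l - 25) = (l - 5)*(l - 1)*(l^2 - 6*l + 5) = (l - 5)^2*(l - 1)*(l - 1)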